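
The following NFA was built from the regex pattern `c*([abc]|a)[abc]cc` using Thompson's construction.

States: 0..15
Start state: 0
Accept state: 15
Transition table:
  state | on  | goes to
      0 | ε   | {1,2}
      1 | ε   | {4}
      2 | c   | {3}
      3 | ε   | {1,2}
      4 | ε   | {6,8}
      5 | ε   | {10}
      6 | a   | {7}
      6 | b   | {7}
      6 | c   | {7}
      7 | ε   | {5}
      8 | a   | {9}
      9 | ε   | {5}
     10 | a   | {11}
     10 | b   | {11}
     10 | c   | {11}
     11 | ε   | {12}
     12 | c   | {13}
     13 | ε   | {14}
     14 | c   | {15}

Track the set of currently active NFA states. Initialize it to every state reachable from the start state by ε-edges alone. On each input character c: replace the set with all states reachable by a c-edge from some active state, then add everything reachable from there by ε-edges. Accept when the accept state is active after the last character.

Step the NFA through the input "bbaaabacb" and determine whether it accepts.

S₀ = ε-closure({0}) = {0,1,2,4,6,8}
'b' @ 1: {5,7,10}
'b' @ 2: {11,12}
'a' @ 3: {}  — state set empty
rest 'aabacb' ignored (set empty)
final: {}; accept 15 not in set

Answer: REJECT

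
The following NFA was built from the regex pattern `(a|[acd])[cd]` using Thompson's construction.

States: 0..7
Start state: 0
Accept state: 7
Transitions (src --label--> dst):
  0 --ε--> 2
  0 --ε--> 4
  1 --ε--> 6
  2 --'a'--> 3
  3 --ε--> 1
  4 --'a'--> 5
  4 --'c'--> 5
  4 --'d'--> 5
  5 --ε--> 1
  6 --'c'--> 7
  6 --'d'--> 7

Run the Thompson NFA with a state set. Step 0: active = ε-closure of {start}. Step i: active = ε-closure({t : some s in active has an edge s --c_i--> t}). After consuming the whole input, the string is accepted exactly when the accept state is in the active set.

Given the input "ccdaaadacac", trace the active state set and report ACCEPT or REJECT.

S₀ = ε-closure({0}) = {0,2,4}
'c' @ 1: {1,5,6}
'c' @ 2: {7}  [accepting]
'd' @ 3: {}  — no active states
rest 'aaadacac' ignored (set empty)
final: {}; accept 7 not in set

Answer: REJECT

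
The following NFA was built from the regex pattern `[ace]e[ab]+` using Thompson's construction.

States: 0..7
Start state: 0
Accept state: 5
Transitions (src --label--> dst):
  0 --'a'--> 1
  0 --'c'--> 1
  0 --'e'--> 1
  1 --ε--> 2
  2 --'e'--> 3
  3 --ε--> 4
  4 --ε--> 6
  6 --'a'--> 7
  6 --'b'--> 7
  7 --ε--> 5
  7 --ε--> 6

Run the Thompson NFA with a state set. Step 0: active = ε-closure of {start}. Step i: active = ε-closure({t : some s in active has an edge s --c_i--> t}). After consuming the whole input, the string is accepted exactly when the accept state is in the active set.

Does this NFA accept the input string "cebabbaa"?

start: ε-closure({0}) = {0}
'c' @ 1: {1,2}
'e' @ 2: {3,4,6}
'b' @ 3: {5,6,7}  ✓accept
'a' @ 4: {5,6,7}  ✓accept
'b' @ 5: {5,6,7}  ✓accept
'b' @ 6: {5,6,7}  ✓accept
'a' @ 7: {5,6,7}  ✓accept
'a' @ 8: {5,6,7}  ✓accept
end set {5,6,7} — state 5 in

Answer: ACCEPT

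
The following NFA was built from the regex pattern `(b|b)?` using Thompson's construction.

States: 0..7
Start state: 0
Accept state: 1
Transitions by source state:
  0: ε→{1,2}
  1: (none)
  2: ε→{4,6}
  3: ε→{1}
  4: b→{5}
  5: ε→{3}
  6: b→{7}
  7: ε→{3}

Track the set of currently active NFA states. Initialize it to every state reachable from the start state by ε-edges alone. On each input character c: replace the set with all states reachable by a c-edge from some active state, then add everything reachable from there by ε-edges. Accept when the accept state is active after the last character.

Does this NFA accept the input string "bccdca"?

S₀ = ε-closure({0}) = {0,1,2,4,6}
'b' @ 1: {1,3,5,7}  (accept∈set)
'c' @ 2: {}  — no active states
rest 'cdca' ignored (set empty)
end set {} — state 1 not in

Answer: REJECT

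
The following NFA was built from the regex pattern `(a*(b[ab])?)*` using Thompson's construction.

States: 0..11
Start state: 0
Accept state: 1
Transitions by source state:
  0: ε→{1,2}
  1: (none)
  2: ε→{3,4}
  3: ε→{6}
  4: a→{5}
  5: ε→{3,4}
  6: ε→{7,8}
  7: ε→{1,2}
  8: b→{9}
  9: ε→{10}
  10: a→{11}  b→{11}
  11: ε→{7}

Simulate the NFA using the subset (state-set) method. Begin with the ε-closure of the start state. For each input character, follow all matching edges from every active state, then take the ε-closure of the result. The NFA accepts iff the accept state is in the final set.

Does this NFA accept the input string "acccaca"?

Answer: REJECT

Steps:
initial (ε-close {0}): {0,1,2,3,4,6,7,8}
'a' @ 1: {1,2,3,4,5,6,7,8}  [accepting]
'c' @ 2: {}  — state set empty
rest 'ccaca' ignored (set empty)
after full input: {}  (accept=1 not in)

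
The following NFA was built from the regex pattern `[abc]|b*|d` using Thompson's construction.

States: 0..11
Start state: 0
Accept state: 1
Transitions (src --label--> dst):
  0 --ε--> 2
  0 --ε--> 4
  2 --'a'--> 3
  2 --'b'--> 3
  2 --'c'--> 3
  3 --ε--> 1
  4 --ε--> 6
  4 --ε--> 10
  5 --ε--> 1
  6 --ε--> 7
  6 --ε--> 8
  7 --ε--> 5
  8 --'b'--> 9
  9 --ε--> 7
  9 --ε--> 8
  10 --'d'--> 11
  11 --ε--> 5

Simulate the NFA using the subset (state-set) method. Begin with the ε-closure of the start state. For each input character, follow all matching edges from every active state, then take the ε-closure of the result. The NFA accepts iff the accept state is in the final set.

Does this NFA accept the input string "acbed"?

Answer: REJECT

Trace:
start: ε-closure({0}) = {0,1,2,4,5,6,7,8,10}
'a' @ 1: {1,3}  ✓accept
'c' @ 2: {}  — no active states
rest 'bed' ignored (set empty)
end set {} — state 1 not in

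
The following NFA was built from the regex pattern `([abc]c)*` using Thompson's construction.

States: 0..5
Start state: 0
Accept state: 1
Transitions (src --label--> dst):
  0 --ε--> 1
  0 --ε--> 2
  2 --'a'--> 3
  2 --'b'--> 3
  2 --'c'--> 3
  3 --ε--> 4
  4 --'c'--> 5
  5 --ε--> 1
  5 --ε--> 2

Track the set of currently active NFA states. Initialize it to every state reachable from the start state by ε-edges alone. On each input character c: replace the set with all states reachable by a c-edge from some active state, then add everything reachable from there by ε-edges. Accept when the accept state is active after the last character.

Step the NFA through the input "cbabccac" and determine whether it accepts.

Answer: REJECT

Steps:
S₀ = ε-closure({0}) = {0,1,2}
'c' @ 1: {3,4}
'b' @ 2: {}  — state set empty
rest 'abccac' ignored (set empty)
final: {}; accept 1 not in set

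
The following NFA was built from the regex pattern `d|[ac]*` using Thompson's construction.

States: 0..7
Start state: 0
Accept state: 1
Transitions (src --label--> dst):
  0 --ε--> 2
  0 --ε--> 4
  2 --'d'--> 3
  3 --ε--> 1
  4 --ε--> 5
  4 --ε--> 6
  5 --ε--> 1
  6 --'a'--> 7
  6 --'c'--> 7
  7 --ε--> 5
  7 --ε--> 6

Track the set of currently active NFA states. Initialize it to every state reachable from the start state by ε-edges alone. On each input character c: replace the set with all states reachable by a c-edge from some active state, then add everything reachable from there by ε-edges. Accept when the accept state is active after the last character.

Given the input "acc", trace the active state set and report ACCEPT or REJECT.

initial (ε-close {0}): {0,1,2,4,5,6}
'a' @ 1: {1,5,6,7}  ✓accept
'c' @ 2: {1,5,6,7}  ✓accept
'c' @ 3: {1,5,6,7}  ✓accept
after full input: {1,5,6,7}  (accept=1 in)

Answer: ACCEPT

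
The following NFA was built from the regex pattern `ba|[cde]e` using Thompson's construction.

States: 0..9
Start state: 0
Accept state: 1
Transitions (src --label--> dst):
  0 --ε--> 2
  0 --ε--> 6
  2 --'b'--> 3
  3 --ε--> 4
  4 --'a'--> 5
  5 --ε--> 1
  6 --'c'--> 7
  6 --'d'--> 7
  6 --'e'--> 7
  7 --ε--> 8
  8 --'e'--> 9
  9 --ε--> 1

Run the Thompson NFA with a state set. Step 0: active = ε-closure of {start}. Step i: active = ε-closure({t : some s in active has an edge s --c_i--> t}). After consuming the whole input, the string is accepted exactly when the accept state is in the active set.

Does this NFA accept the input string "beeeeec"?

Answer: REJECT

Trace:
initial (ε-close {0}): {0,2,6}
'b' @ 1: {3,4}
'e' @ 2: {}  — no active states
rest 'eeeec' ignored (set empty)
after full input: {}  (accept=1 not in)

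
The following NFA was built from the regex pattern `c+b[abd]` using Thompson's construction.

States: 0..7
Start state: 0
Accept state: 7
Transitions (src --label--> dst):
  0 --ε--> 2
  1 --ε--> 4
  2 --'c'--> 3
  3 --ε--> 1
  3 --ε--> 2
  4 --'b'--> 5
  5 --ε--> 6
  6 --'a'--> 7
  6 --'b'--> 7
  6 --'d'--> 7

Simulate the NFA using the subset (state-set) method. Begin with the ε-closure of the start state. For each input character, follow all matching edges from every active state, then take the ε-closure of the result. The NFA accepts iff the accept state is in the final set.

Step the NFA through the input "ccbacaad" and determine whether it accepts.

initial (ε-close {0}): {0,2}
'c' @ 1: {1,2,3,4}
'c' @ 2: {1,2,3,4}
'b' @ 3: {5,6}
'a' @ 4: {7}  [accepting]
'c' @ 5: {}  — no active states
rest 'aad' ignored (set empty)
after full input: {}  (accept=7 not in)

Answer: REJECT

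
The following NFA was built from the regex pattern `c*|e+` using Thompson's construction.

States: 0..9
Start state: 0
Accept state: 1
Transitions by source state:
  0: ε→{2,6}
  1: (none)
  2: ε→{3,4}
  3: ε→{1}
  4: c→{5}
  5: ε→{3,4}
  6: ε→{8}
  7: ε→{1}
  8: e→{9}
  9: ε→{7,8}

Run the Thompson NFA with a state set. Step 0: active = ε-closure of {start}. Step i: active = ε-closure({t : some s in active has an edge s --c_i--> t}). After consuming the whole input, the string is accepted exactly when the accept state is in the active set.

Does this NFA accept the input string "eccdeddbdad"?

start: ε-closure({0}) = {0,1,2,3,4,6,8}
'e' @ 1: {1,7,8,9}  ✓accept
'c' @ 2: {}  — dead — no transitions
rest 'cdeddbdad' ignored (set empty)
after full input: {}  (accept=1 not in)

Answer: REJECT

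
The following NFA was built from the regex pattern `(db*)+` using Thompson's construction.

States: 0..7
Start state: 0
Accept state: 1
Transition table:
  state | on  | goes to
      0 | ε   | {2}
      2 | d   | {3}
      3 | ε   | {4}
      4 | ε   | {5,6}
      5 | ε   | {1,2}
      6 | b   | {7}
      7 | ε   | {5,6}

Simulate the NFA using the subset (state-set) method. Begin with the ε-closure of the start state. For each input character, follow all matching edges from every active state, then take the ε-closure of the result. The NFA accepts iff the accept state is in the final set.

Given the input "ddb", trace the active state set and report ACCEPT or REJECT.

Answer: ACCEPT

Steps:
S₀ = ε-closure({0}) = {0,2}
'd' @ 1: {1,2,3,4,5,6}  ✓accept
'd' @ 2: {1,2,3,4,5,6}  ✓accept
'b' @ 3: {1,2,5,6,7}  ✓accept
after full input: {1,2,5,6,7}  (accept=1 in)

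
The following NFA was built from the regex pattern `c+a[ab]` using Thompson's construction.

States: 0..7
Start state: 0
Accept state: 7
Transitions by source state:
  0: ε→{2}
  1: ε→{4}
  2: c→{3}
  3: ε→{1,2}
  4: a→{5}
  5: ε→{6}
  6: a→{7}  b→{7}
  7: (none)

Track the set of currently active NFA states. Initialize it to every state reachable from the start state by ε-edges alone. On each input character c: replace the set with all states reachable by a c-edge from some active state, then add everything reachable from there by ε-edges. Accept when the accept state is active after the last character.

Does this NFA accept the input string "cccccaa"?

initial (ε-close {0}): {0,2}
'c' @ 1: {1,2,3,4}
'c' @ 2: {1,2,3,4}
'c' @ 3: {1,2,3,4}
'c' @ 4: {1,2,3,4}
'c' @ 5: {1,2,3,4}
'a' @ 6: {5,6}
'a' @ 7: {7}  (accept∈set)
end set {7} — state 7 in

Answer: ACCEPT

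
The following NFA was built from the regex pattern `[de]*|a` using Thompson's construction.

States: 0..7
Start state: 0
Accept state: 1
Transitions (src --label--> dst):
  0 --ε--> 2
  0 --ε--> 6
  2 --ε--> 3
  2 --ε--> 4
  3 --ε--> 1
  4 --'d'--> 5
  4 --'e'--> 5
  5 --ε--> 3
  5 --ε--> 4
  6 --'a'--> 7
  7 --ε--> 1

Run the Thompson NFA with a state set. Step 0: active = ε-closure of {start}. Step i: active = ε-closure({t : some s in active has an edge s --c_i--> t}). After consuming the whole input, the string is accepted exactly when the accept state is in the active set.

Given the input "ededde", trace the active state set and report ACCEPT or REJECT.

S₀ = ε-closure({0}) = {0,1,2,3,4,6}
'e' @ 1: {1,3,4,5}  (accept∈set)
'd' @ 2: {1,3,4,5}  (accept∈set)
'e' @ 3: {1,3,4,5}  (accept∈set)
'd' @ 4: {1,3,4,5}  (accept∈set)
'd' @ 5: {1,3,4,5}  (accept∈set)
'e' @ 6: {1,3,4,5}  (accept∈set)
after full input: {1,3,4,5}  (accept=1 in)

Answer: ACCEPT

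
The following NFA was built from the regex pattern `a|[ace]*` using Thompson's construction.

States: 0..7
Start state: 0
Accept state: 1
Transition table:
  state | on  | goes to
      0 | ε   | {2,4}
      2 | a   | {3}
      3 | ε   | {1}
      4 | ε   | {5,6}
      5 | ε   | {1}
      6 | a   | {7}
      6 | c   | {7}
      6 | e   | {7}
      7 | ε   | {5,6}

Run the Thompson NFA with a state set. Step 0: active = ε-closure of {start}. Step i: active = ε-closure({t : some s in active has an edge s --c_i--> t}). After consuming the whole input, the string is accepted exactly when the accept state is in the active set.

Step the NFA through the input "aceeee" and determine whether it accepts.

Answer: ACCEPT

Trace:
S₀ = ε-closure({0}) = {0,1,2,4,5,6}
'a' @ 1: {1,3,5,6,7}  ✓accept
'c' @ 2: {1,5,6,7}  ✓accept
'e' @ 3: {1,5,6,7}  ✓accept
'e' @ 4: {1,5,6,7}  ✓accept
'e' @ 5: {1,5,6,7}  ✓accept
'e' @ 6: {1,5,6,7}  ✓accept
after full input: {1,5,6,7}  (accept=1 in)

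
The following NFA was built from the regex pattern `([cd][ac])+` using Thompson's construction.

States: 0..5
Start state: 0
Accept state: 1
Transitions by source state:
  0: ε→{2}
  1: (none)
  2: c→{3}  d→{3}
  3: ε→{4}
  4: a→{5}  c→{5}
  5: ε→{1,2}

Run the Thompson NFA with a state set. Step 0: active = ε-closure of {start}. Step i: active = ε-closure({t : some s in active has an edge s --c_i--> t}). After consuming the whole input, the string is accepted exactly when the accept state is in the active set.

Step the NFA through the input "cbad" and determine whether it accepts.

start: ε-closure({0}) = {0,2}
'c' @ 1: {3,4}
'b' @ 2: {}  — dead — no transitions
rest 'ad' ignored (set empty)
end set {} — state 1 not in

Answer: REJECT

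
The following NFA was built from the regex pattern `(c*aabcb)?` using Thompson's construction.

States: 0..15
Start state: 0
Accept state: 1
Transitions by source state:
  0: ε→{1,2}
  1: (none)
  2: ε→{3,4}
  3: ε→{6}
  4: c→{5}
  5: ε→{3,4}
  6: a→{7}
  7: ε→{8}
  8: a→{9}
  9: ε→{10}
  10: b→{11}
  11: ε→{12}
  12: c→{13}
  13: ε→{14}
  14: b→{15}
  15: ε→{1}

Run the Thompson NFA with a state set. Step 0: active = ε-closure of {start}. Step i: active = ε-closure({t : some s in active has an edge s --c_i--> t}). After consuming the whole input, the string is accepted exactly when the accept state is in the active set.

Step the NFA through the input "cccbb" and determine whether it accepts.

S₀ = ε-closure({0}) = {0,1,2,3,4,6}
'c' @ 1: {3,4,5,6}
'c' @ 2: {3,4,5,6}
'c' @ 3: {3,4,5,6}
'b' @ 4: {}  — state set empty
rest 'b' ignored (set empty)
after full input: {}  (accept=1 not in)

Answer: REJECT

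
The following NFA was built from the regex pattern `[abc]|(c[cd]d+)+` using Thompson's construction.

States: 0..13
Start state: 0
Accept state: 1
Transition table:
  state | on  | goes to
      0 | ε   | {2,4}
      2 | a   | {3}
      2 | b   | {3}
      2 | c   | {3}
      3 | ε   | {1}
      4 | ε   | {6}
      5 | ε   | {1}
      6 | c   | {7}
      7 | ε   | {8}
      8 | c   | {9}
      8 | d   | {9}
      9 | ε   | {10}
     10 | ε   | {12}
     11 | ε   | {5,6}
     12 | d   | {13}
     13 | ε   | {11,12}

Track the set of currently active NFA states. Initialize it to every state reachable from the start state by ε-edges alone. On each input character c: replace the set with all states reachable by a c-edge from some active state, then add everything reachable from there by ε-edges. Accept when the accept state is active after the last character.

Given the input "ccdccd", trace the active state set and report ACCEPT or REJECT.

initial (ε-close {0}): {0,2,4,6}
'c' @ 1: {1,3,7,8}  [accepting]
'c' @ 2: {9,10,12}
'd' @ 3: {1,5,6,11,12,13}  [accepting]
'c' @ 4: {7,8}
'c' @ 5: {9,10,12}
'd' @ 6: {1,5,6,11,12,13}  [accepting]
final: {1,5,6,11,12,13}; accept 1 in set

Answer: ACCEPT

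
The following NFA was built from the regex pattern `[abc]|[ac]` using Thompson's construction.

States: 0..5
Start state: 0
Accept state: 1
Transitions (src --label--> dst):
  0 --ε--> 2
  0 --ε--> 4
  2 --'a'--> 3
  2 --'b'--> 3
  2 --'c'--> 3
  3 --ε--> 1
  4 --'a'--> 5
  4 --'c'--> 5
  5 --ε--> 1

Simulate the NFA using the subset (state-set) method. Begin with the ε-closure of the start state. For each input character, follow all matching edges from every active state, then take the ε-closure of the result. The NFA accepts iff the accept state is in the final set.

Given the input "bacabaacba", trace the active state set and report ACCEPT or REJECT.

Answer: REJECT

Derivation:
start: ε-closure({0}) = {0,2,4}
'b' @ 1: {1,3}  ✓accept
'a' @ 2: {}  — dead — no transitions
rest 'cabaacba' ignored (set empty)
end set {} — state 1 not in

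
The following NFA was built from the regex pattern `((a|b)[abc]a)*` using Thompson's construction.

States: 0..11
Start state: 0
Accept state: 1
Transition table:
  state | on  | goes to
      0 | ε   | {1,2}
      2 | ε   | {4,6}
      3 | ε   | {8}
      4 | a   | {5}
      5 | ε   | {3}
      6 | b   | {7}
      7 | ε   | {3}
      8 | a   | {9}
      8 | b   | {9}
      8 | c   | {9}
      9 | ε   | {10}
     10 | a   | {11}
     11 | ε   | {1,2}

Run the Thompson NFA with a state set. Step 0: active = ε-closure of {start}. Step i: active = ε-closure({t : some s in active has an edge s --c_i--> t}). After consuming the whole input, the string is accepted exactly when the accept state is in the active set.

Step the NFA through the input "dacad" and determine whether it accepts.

initial (ε-close {0}): {0,1,2,4,6}
'd' @ 1: {}  — state set empty
rest 'acad' ignored (set empty)
end set {} — state 1 not in

Answer: REJECT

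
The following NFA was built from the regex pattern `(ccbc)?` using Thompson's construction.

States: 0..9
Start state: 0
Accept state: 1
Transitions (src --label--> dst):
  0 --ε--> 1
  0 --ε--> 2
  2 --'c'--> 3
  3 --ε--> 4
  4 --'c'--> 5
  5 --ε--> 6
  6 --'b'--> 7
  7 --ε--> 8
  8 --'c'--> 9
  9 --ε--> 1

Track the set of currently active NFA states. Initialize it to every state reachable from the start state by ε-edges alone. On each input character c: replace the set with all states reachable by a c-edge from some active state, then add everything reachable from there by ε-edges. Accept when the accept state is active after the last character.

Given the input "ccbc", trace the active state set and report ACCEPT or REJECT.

Answer: ACCEPT

Trace:
S₀ = ε-closure({0}) = {0,1,2}
'c' @ 1: {3,4}
'c' @ 2: {5,6}
'b' @ 3: {7,8}
'c' @ 4: {1,9}  [accepting]
after full input: {1,9}  (accept=1 in)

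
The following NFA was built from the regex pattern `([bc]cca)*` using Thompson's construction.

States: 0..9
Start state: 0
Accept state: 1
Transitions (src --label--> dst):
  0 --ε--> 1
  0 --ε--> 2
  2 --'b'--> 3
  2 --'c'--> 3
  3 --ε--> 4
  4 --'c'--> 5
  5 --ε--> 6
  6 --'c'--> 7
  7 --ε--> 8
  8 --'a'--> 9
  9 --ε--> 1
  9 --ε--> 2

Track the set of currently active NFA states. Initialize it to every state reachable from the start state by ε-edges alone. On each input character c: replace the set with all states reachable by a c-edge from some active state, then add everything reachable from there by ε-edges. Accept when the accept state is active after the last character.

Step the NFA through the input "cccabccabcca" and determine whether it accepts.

S₀ = ε-closure({0}) = {0,1,2}
'c' @ 1: {3,4}
'c' @ 2: {5,6}
'c' @ 3: {7,8}
'a' @ 4: {1,2,9}  ✓accept
'b' @ 5: {3,4}
'c' @ 6: {5,6}
'c' @ 7: {7,8}
'a' @ 8: {1,2,9}  ✓accept
'b' @ 9: {3,4}
'c' @ 10: {5,6}
'c' @ 11: {7,8}
'a' @ 12: {1,2,9}  ✓accept
after full input: {1,2,9}  (accept=1 in)

Answer: ACCEPT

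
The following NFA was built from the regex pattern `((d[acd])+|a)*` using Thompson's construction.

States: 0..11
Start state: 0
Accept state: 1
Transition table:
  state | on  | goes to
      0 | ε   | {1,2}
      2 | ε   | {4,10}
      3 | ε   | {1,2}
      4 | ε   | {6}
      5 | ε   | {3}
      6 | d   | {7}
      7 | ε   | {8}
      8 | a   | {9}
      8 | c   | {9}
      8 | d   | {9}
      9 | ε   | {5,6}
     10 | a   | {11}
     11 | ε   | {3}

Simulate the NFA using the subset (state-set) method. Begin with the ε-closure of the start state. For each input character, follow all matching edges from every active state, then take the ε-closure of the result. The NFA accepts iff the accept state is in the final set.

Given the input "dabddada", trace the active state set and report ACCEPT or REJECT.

initial (ε-close {0}): {0,1,2,4,6,10}
'd' @ 1: {7,8}
'a' @ 2: {1,2,3,4,5,6,9,10}  [accepting]
'b' @ 3: {}  — no active states
rest 'ddada' ignored (set empty)
final: {}; accept 1 not in set

Answer: REJECT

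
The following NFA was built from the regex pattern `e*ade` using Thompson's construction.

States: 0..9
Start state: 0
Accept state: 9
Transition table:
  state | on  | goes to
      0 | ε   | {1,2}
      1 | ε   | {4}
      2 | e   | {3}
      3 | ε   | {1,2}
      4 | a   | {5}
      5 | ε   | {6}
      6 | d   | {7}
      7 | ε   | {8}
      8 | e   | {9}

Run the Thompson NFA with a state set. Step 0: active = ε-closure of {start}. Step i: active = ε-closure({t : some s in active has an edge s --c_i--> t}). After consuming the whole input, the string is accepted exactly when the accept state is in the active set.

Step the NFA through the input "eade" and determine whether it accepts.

S₀ = ε-closure({0}) = {0,1,2,4}
'e' @ 1: {1,2,3,4}
'a' @ 2: {5,6}
'd' @ 3: {7,8}
'e' @ 4: {9}  [accepting]
final: {9}; accept 9 in set

Answer: ACCEPT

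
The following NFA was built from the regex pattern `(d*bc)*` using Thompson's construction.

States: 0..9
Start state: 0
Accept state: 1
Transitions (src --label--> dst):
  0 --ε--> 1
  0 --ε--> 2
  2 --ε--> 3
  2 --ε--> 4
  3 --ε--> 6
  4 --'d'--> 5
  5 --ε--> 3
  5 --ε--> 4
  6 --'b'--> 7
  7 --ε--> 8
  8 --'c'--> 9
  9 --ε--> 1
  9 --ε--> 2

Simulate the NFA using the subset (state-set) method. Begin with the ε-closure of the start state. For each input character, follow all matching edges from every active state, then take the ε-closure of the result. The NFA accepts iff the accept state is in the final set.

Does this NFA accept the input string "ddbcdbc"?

Answer: ACCEPT

Derivation:
start: ε-closure({0}) = {0,1,2,3,4,6}
'd' @ 1: {3,4,5,6}
'd' @ 2: {3,4,5,6}
'b' @ 3: {7,8}
'c' @ 4: {1,2,3,4,6,9}  ✓accept
'd' @ 5: {3,4,5,6}
'b' @ 6: {7,8}
'c' @ 7: {1,2,3,4,6,9}  ✓accept
final: {1,2,3,4,6,9}; accept 1 in set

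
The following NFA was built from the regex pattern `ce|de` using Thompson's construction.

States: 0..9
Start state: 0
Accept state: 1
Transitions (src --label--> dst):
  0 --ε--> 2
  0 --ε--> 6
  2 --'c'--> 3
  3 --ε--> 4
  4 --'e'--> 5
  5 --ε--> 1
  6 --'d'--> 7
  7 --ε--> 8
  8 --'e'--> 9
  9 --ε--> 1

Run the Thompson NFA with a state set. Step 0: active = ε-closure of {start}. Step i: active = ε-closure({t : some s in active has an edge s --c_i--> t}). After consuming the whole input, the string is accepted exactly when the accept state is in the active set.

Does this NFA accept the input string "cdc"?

Answer: REJECT

Derivation:
start: ε-closure({0}) = {0,2,6}
'c' @ 1: {3,4}
'd' @ 2: {}  — no active states
rest 'c' ignored (set empty)
end set {} — state 1 not in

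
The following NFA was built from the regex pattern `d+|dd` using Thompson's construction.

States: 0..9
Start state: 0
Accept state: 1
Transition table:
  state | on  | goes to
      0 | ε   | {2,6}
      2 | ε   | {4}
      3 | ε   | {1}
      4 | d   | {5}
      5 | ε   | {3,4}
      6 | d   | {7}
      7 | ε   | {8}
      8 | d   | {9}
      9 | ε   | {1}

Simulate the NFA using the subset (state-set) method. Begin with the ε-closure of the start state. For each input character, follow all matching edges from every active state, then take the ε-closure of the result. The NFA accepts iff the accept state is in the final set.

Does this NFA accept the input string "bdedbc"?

initial (ε-close {0}): {0,2,4,6}
'b' @ 1: {}  — no active states
rest 'dedbc' ignored (set empty)
after full input: {}  (accept=1 not in)

Answer: REJECT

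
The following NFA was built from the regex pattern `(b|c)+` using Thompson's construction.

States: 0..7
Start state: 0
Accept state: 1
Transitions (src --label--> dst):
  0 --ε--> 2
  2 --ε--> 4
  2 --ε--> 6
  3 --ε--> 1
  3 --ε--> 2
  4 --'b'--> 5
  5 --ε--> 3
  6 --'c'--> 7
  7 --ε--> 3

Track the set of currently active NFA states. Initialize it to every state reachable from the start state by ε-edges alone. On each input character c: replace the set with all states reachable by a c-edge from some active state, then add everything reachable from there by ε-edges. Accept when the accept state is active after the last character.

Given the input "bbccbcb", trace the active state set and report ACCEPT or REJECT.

S₀ = ε-closure({0}) = {0,2,4,6}
'b' @ 1: {1,2,3,4,5,6}  (accept∈set)
'b' @ 2: {1,2,3,4,5,6}  (accept∈set)
'c' @ 3: {1,2,3,4,6,7}  (accept∈set)
'c' @ 4: {1,2,3,4,6,7}  (accept∈set)
'b' @ 5: {1,2,3,4,5,6}  (accept∈set)
'c' @ 6: {1,2,3,4,6,7}  (accept∈set)
'b' @ 7: {1,2,3,4,5,6}  (accept∈set)
end set {1,2,3,4,5,6} — state 1 in

Answer: ACCEPT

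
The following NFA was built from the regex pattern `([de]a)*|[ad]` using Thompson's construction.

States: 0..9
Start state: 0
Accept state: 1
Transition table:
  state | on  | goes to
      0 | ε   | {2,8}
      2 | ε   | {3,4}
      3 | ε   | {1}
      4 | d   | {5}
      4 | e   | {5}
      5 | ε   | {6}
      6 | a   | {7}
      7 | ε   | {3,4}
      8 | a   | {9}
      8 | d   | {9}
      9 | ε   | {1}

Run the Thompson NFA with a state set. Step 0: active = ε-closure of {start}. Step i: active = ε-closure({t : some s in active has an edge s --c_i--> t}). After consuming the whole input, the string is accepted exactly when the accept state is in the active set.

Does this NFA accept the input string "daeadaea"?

Answer: ACCEPT

Steps:
S₀ = ε-closure({0}) = {0,1,2,3,4,8}
'd' @ 1: {1,5,6,9}  ✓accept
'a' @ 2: {1,3,4,7}  ✓accept
'e' @ 3: {5,6}
'a' @ 4: {1,3,4,7}  ✓accept
'd' @ 5: {5,6}
'a' @ 6: {1,3,4,7}  ✓accept
'e' @ 7: {5,6}
'a' @ 8: {1,3,4,7}  ✓accept
end set {1,3,4,7} — state 1 in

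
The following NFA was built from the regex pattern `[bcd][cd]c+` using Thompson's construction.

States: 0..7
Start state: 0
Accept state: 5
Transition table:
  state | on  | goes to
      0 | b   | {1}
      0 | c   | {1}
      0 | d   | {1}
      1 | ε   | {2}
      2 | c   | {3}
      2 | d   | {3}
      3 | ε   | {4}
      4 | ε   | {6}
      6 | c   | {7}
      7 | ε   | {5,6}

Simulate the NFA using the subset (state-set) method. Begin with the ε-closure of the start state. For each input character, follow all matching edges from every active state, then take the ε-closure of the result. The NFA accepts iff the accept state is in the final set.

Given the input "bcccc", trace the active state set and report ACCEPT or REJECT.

Answer: ACCEPT

Derivation:
initial (ε-close {0}): {0}
'b' @ 1: {1,2}
'c' @ 2: {3,4,6}
'c' @ 3: {5,6,7}  ✓accept
'c' @ 4: {5,6,7}  ✓accept
'c' @ 5: {5,6,7}  ✓accept
end set {5,6,7} — state 5 in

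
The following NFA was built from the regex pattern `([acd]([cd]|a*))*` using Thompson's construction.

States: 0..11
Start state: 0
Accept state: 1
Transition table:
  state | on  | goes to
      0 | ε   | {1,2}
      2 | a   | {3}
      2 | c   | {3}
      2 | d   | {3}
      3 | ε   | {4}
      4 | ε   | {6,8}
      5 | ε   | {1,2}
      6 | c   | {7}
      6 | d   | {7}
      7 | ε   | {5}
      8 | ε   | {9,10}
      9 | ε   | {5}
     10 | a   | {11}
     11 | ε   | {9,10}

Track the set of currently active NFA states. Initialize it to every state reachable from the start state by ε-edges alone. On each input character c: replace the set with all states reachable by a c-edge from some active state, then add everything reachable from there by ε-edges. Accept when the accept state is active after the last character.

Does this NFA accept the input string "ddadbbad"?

Answer: REJECT

Steps:
start: ε-closure({0}) = {0,1,2}
'd' @ 1: {1,2,3,4,5,6,8,9,10}  [accepting]
'd' @ 2: {1,2,3,4,5,6,7,8,9,10}  [accepting]
'a' @ 3: {1,2,3,4,5,6,8,9,10,11}  [accepting]
'd' @ 4: {1,2,3,4,5,6,7,8,9,10}  [accepting]
'b' @ 5: {}  — no active states
rest 'bad' ignored (set empty)
final: {}; accept 1 not in set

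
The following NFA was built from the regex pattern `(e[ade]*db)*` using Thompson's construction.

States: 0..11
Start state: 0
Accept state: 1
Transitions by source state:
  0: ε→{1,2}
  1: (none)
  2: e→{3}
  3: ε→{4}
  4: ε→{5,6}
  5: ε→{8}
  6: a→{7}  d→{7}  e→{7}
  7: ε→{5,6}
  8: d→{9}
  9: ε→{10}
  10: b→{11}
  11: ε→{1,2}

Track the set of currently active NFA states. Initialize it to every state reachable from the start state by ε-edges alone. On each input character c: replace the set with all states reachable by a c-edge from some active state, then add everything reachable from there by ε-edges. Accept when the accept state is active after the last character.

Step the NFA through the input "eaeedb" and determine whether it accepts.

Answer: ACCEPT

Steps:
S₀ = ε-closure({0}) = {0,1,2}
'e' @ 1: {3,4,5,6,8}
'a' @ 2: {5,6,7,8}
'e' @ 3: {5,6,7,8}
'e' @ 4: {5,6,7,8}
'd' @ 5: {5,6,7,8,9,10}
'b' @ 6: {1,2,11}  (accept∈set)
end set {1,2,11} — state 1 in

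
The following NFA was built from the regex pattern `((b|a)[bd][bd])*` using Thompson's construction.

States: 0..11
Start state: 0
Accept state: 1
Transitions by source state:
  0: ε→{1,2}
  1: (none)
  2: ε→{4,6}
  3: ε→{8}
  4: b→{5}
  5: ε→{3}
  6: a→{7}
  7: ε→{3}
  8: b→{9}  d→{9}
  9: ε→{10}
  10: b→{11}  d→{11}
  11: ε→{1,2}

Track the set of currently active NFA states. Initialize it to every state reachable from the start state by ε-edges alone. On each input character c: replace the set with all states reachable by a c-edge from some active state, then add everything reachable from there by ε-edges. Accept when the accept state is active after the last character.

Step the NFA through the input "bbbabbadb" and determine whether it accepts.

S₀ = ε-closure({0}) = {0,1,2,4,6}
'b' @ 1: {3,5,8}
'b' @ 2: {9,10}
'b' @ 3: {1,2,4,6,11}  [accepting]
'a' @ 4: {3,7,8}
'b' @ 5: {9,10}
'b' @ 6: {1,2,4,6,11}  [accepting]
'a' @ 7: {3,7,8}
'd' @ 8: {9,10}
'b' @ 9: {1,2,4,6,11}  [accepting]
after full input: {1,2,4,6,11}  (accept=1 in)

Answer: ACCEPT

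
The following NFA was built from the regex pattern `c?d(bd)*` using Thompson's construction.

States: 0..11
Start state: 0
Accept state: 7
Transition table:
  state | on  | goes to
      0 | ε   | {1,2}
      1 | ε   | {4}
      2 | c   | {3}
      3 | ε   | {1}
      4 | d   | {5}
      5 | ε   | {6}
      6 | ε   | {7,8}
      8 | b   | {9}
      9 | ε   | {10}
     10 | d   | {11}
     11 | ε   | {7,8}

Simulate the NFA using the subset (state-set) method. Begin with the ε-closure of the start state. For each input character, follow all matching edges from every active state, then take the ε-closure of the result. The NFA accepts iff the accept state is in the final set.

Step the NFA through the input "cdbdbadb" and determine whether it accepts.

initial (ε-close {0}): {0,1,2,4}
'c' @ 1: {1,3,4}
'd' @ 2: {5,6,7,8}  (accept∈set)
'b' @ 3: {9,10}
'd' @ 4: {7,8,11}  (accept∈set)
'b' @ 5: {9,10}
'a' @ 6: {}  — state set empty
rest 'db' ignored (set empty)
final: {}; accept 7 not in set

Answer: REJECT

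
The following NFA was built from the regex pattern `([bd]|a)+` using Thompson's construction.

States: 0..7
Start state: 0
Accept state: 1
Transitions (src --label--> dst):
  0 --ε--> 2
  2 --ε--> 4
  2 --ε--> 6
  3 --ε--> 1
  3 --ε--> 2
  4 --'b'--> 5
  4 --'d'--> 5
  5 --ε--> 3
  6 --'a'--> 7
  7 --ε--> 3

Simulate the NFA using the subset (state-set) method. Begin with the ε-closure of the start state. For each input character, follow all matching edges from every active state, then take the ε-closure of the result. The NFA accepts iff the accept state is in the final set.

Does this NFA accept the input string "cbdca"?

Answer: REJECT

Derivation:
initial (ε-close {0}): {0,2,4,6}
'c' @ 1: {}  — state set empty
rest 'bdca' ignored (set empty)
final: {}; accept 1 not in set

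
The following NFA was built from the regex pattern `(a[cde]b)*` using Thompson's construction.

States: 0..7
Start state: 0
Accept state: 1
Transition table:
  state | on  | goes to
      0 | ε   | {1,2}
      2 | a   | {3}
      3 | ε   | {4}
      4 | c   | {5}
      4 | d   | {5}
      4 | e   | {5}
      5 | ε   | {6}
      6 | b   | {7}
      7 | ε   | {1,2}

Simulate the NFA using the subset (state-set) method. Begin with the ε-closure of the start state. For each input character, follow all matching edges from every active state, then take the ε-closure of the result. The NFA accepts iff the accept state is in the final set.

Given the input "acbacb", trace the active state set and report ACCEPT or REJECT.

S₀ = ε-closure({0}) = {0,1,2}
'a' @ 1: {3,4}
'c' @ 2: {5,6}
'b' @ 3: {1,2,7}  (accept∈set)
'a' @ 4: {3,4}
'c' @ 5: {5,6}
'b' @ 6: {1,2,7}  (accept∈set)
after full input: {1,2,7}  (accept=1 in)

Answer: ACCEPT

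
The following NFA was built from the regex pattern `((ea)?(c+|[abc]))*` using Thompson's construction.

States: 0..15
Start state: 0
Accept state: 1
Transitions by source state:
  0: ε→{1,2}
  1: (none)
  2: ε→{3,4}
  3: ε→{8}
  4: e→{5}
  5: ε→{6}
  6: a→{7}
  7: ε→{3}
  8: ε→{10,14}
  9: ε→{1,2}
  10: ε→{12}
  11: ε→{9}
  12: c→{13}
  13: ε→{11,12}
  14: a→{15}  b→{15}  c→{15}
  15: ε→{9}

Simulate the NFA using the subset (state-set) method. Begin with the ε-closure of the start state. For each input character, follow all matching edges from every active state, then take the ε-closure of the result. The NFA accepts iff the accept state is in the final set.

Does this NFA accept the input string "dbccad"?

start: ε-closure({0}) = {0,1,2,3,4,8,10,12,14}
'd' @ 1: {}  — no active states
rest 'bccad' ignored (set empty)
after full input: {}  (accept=1 not in)

Answer: REJECT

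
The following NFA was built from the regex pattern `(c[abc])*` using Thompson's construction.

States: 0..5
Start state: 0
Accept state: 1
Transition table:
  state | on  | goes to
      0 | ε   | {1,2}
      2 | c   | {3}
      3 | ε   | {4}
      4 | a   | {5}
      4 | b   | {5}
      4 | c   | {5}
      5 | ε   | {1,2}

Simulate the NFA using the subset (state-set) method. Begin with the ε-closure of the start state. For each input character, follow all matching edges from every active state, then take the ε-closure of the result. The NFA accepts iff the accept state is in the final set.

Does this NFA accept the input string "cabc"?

S₀ = ε-closure({0}) = {0,1,2}
'c' @ 1: {3,4}
'a' @ 2: {1,2,5}  (accept∈set)
'b' @ 3: {}  — state set empty
rest 'c' ignored (set empty)
final: {}; accept 1 not in set

Answer: REJECT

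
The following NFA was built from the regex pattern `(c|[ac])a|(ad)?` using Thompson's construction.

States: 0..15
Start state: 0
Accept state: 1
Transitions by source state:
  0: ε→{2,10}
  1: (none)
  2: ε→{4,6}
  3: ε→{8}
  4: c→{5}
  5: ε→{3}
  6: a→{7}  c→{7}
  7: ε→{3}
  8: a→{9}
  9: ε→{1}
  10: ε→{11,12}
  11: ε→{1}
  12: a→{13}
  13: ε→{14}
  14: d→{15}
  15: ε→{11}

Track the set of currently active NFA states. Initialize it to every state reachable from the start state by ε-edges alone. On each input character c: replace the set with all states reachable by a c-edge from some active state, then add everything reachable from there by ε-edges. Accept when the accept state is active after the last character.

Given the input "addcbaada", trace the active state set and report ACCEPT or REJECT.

Answer: REJECT

Steps:
initial (ε-close {0}): {0,1,2,4,6,10,11,12}
'a' @ 1: {3,7,8,13,14}
'd' @ 2: {1,11,15}  [accepting]
'd' @ 3: {}  — state set empty
rest 'cbaada' ignored (set empty)
after full input: {}  (accept=1 not in)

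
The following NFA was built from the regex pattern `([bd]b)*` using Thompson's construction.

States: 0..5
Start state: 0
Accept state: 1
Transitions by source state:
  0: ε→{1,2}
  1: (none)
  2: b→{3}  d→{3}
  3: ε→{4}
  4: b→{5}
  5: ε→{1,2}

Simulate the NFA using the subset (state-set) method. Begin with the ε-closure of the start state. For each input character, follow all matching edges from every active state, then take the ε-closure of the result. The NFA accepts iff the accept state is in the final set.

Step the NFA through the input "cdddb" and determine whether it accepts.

Answer: REJECT

Derivation:
start: ε-closure({0}) = {0,1,2}
'c' @ 1: {}  — dead — no transitions
rest 'dddb' ignored (set empty)
after full input: {}  (accept=1 not in)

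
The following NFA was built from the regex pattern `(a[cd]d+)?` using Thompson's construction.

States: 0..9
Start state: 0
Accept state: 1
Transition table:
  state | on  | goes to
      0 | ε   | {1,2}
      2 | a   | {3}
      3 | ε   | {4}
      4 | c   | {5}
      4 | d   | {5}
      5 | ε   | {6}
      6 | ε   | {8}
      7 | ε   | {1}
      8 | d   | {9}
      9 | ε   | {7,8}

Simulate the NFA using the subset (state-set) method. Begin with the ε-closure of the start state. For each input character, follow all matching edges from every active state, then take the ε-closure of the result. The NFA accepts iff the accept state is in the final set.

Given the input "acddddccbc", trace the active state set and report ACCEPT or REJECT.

S₀ = ε-closure({0}) = {0,1,2}
'a' @ 1: {3,4}
'c' @ 2: {5,6,8}
'd' @ 3: {1,7,8,9}  ✓accept
'd' @ 4: {1,7,8,9}  ✓accept
'd' @ 5: {1,7,8,9}  ✓accept
'd' @ 6: {1,7,8,9}  ✓accept
'c' @ 7: {}  — dead — no transitions
rest 'cbc' ignored (set empty)
final: {}; accept 1 not in set

Answer: REJECT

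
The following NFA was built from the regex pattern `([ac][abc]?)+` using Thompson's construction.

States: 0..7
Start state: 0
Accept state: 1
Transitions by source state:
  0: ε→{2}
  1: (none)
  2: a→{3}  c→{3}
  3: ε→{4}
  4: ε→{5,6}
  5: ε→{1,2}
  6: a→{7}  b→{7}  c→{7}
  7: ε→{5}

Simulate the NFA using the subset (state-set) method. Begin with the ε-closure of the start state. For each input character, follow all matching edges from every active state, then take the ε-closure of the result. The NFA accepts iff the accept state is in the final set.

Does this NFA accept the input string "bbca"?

S₀ = ε-closure({0}) = {0,2}
'b' @ 1: {}  — state set empty
rest 'bca' ignored (set empty)
end set {} — state 1 not in

Answer: REJECT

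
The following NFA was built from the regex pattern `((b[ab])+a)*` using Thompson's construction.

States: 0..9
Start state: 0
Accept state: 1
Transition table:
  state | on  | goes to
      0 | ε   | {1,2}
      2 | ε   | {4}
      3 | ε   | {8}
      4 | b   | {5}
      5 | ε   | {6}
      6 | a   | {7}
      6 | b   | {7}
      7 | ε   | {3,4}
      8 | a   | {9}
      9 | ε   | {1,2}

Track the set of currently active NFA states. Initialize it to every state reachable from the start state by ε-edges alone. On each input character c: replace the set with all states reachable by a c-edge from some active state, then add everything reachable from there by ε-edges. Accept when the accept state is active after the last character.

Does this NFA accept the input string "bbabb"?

start: ε-closure({0}) = {0,1,2,4}
'b' @ 1: {5,6}
'b' @ 2: {3,4,7,8}
'a' @ 3: {1,2,4,9}  ✓accept
'b' @ 4: {5,6}
'b' @ 5: {3,4,7,8}
final: {3,4,7,8}; accept 1 not in set

Answer: REJECT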